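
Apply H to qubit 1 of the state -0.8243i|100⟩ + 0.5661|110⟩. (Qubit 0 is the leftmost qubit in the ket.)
(0.4003 - 0.5829i)|100⟩ + (-0.4003 - 0.5829i)|110⟩

H on qubit 1 mixes each pair of kets that differ only in qubit 1: amplitudes (a, b) of (|…0…⟩, |…1…⟩) become ((a + b)/√2, (a − b)/√2). Kets absent from the input have amplitude 0.
(|100⟩, |110⟩): (a, b) = (-0.8243i, 0.5661) → ((0.4003 - 0.5829i), (-0.4003 - 0.5829i))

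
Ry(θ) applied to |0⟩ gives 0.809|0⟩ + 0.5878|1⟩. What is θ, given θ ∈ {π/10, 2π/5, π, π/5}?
2π/5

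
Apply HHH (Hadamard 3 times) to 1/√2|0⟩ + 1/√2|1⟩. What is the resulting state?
|0⟩

H² = I, so H^3 = H: a single Hadamard. With (a, b) = (1/√2, 1/√2), H gives ((a + b)/√2, (a − b)/√2) = (1, 0).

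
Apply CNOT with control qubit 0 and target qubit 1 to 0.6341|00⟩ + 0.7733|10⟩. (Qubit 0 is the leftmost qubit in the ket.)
0.6341|00⟩ + 0.7733|11⟩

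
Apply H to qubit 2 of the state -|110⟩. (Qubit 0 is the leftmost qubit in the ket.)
-1/√2|110⟩ - 1/√2|111⟩

H on qubit 2 mixes each pair of kets that differ only in qubit 2: amplitudes (a, b) of (|…0…⟩, |…1…⟩) become ((a + b)/√2, (a − b)/√2). Kets absent from the input have amplitude 0.
(|110⟩, |111⟩): (a, b) = (-1, 0) → (-1/√2, -1/√2)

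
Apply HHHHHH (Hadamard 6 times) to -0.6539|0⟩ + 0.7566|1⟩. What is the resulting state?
-0.6539|0⟩ + 0.7566|1⟩

H² = I, so an even number of Hadamards cancels: H^6 = I and the state is unchanged.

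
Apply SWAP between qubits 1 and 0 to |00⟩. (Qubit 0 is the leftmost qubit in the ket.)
|00⟩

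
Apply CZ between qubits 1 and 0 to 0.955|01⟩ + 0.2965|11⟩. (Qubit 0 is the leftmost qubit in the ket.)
0.955|01⟩ - 0.2965|11⟩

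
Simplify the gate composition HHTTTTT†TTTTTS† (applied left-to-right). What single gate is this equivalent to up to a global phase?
S†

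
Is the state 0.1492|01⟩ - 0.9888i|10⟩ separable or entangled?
Entangled

Writing the state as a|00⟩ + b|01⟩ + c|10⟩ + d|11⟩, it is a product state iff ad − bc = 0.
Here (a, b, c, d) = (0, 0.1492, -0.9888i, 0): ad − bc = (0)(0) − (0.1492)(-0.9888i) = 0.1475i ≠ 0, so the state is entangled.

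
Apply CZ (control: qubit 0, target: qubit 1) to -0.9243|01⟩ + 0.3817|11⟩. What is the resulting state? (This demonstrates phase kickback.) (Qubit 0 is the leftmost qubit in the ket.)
-0.9243|01⟩ - 0.3817|11⟩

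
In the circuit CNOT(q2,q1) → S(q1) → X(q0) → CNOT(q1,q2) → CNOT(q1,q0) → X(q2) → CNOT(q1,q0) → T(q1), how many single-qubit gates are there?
4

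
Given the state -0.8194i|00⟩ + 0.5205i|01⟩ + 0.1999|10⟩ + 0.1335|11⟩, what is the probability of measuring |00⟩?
0.6714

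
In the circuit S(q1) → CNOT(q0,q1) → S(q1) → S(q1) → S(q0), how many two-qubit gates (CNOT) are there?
1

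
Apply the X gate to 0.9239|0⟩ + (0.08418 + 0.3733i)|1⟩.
(0.08418 + 0.3733i)|0⟩ + 0.9239|1⟩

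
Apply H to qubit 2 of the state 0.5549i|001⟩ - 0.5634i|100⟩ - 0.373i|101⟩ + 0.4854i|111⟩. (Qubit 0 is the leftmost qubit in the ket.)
0.3924i|000⟩ - 0.3924i|001⟩ - 0.6621i|100⟩ - 0.1346i|101⟩ + 0.3432i|110⟩ - 0.3432i|111⟩

H on qubit 2 mixes each pair of kets that differ only in qubit 2: amplitudes (a, b) of (|…0…⟩, |…1…⟩) become ((a + b)/√2, (a − b)/√2). Kets absent from the input have amplitude 0.
(|000⟩, |001⟩): (a, b) = (0, 0.5549i) → (0.3924i, -0.3924i)
(|100⟩, |101⟩): (a, b) = (-0.5634i, -0.373i) → (-0.6621i, -0.1346i)
(|110⟩, |111⟩): (a, b) = (0, 0.4854i) → (0.3432i, -0.3432i)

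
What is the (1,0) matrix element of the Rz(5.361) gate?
0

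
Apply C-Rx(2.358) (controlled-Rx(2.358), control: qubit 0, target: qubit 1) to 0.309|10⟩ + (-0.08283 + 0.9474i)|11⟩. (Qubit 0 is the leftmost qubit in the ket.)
(0.9936 + 0.07655i)|10⟩ + (-0.03163 + 0.07618i)|11⟩

C-Rx(2.358) leaves the control-|0⟩ kets |00⟩, |01⟩ unchanged and applies Rx(2.358) to qubit 1 on the control-|1⟩ pair (|10⟩, |11⟩).
Rx(2.358) = [[cos(θ/2), −i·sin(θ/2)], [−i·sin(θ/2), cos(θ/2)]]; θ = 2.358, cos(θ/2) ≈ 0.381849, sin(θ/2) ≈ 0.924225.
With a = amp(|10⟩) = 0.309 and b = amp(|11⟩) = (-0.08283 + 0.9474i):
new amp(|10⟩) = (0.381849)·a + (-0.924225i)·b = (0.9936 + 0.07655i)
new amp(|11⟩) = (-0.924225i)·a + (0.381849)·b = (-0.03163 + 0.07618i)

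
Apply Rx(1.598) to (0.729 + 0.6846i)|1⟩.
(0.4906 - 0.5224i)|0⟩ + (0.5084 + 0.4775i)|1⟩

Rx(1.598) = [[cos(θ/2), −i·sin(θ/2)], [−i·sin(θ/2), cos(θ/2)]]; θ = 1.598, cos(θ/2) ≈ 0.697424, sin(θ/2) ≈ 0.716659.
With a = amp(|0⟩) = 0 and b = amp(|1⟩) = (0.729 + 0.6846i):
new amp(|0⟩) = (0.697424)·a + (-0.716659i)·b = (0.4906 - 0.5224i)
new amp(|1⟩) = (-0.716659i)·a + (0.697424)·b = (0.5084 + 0.4775i)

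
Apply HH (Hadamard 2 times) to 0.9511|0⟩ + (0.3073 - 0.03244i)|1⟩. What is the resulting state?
0.9511|0⟩ + (0.3073 - 0.03244i)|1⟩

H² = I, so an even number of Hadamards cancels: H^2 = I and the state is unchanged.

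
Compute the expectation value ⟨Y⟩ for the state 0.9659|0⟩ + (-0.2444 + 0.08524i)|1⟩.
0.1647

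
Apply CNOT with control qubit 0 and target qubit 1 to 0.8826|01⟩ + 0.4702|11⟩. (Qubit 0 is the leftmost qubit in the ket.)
0.8826|01⟩ + 0.4702|10⟩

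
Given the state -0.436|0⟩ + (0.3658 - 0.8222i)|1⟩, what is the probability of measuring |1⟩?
0.8098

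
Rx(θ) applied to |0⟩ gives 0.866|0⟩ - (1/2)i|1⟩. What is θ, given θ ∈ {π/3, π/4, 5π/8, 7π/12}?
π/3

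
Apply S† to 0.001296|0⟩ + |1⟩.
0.001296|0⟩ - i|1⟩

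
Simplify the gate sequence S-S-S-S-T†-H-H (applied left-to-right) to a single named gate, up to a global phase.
T†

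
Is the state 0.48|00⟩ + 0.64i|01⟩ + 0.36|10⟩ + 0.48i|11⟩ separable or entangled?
Separable

Writing the state as a|00⟩ + b|01⟩ + c|10⟩ + d|11⟩, it is a product state iff ad − bc = 0.
Here (a, b, c, d) = (0.48, 0.64i, 0.36, 0.48i): ad − bc = (0.48)(0.48i) − (0.64i)(0.36) = 0, so the state is separable.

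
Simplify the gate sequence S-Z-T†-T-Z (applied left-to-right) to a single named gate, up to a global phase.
S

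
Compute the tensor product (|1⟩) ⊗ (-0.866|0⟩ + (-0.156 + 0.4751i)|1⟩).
-0.866|10⟩ + (-0.156 + 0.4751i)|11⟩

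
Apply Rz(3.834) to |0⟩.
(-0.3393 - 0.9407i)|0⟩

Rz(3.834) = [[e^(−iθ/2), 0], [0, e^(iθ/2)]] with e^(±iθ/2) = cos(θ/2) ± i·sin(θ/2); θ = 3.834, cos(θ/2) ≈ -0.339329, sin(θ/2) ≈ 0.940668.
With a = amp(|0⟩) = 1 and b = amp(|1⟩) = 0:
new amp(|0⟩) = (-0.339329 - 0.940668i)·a = (-0.3393 - 0.9407i)
new amp(|1⟩) = (-0.339329 + 0.940668i)·b = 0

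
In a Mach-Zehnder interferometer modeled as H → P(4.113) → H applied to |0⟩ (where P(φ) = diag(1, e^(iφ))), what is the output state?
(0.2179 - 0.4128i)|0⟩ + (0.7821 + 0.4128i)|1⟩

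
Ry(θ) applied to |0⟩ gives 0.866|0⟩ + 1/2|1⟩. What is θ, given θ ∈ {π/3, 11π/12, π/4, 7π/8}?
π/3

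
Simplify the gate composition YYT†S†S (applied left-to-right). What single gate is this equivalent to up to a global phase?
T†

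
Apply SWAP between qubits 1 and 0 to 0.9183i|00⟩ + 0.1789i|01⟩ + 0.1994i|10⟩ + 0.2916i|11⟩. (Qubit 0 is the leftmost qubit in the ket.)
0.9183i|00⟩ + 0.1994i|01⟩ + 0.1789i|10⟩ + 0.2916i|11⟩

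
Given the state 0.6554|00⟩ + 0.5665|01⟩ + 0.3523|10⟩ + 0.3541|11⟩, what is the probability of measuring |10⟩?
0.1241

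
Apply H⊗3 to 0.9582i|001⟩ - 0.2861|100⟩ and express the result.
(-0.1012 + 0.3388i)|000⟩ + (-0.1012 - 0.3388i)|001⟩ + (-0.1012 + 0.3388i)|010⟩ + (-0.1012 - 0.3388i)|011⟩ + (0.1012 + 0.3388i)|100⟩ + (0.1012 - 0.3388i)|101⟩ + (0.1012 + 0.3388i)|110⟩ + (0.1012 - 0.3388i)|111⟩

H⊗3 gives amp(|y⟩) = (1/2√2) Σ_x (−1)^(x·y) amp(|x⟩), where x·y is the number of positions in which both x and y have a 1.
|000⟩: (0.9582i - 0.2861)/(2√2) = (-0.1012 + 0.3388i)
|001⟩: (-0.9582i - 0.2861)/(2√2) = (-0.1012 - 0.3388i)
|010⟩: (0.9582i - 0.2861)/(2√2) = (-0.1012 + 0.3388i)
|011⟩: (-0.9582i - 0.2861)/(2√2) = (-0.1012 - 0.3388i)
|100⟩: (0.9582i + 0.2861)/(2√2) = (0.1012 + 0.3388i)
|101⟩: (-0.9582i + 0.2861)/(2√2) = (0.1012 - 0.3388i)
|110⟩: (0.9582i + 0.2861)/(2√2) = (0.1012 + 0.3388i)
|111⟩: (-0.9582i + 0.2861)/(2√2) = (0.1012 - 0.3388i)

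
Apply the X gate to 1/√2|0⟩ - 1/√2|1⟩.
-1/√2|0⟩ + 1/√2|1⟩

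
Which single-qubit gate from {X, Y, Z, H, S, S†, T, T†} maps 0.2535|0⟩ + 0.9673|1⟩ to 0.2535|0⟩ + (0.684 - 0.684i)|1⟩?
T†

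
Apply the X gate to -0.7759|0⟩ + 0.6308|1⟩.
0.6308|0⟩ - 0.7759|1⟩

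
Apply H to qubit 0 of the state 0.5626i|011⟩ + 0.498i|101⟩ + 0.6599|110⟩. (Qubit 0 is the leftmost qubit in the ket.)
0.3521i|001⟩ + 0.4666|010⟩ + 0.3978i|011⟩ - 0.3521i|101⟩ - 0.4666|110⟩ + 0.3978i|111⟩

H on qubit 0 mixes each pair of kets that differ only in qubit 0: amplitudes (a, b) of (|…0…⟩, |…1…⟩) become ((a + b)/√2, (a − b)/√2). Kets absent from the input have amplitude 0.
(|001⟩, |101⟩): (a, b) = (0, 0.498i) → (0.3521i, -0.3521i)
(|010⟩, |110⟩): (a, b) = (0, 0.6599) → (0.4666, -0.4666)
(|011⟩, |111⟩): (a, b) = (0.5626i, 0) → (0.3978i, 0.3978i)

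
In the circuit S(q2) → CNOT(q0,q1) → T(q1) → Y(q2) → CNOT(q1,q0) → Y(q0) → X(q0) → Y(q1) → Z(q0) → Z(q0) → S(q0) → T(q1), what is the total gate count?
12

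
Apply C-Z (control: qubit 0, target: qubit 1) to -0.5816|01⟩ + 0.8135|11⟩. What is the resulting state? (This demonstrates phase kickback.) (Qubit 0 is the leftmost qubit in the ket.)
-0.5816|01⟩ - 0.8135|11⟩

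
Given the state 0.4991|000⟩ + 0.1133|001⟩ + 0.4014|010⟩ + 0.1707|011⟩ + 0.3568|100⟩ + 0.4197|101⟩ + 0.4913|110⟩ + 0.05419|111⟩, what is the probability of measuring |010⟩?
0.1611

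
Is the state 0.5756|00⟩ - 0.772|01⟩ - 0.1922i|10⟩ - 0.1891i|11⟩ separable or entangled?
Entangled

Writing the state as a|00⟩ + b|01⟩ + c|10⟩ + d|11⟩, it is a product state iff ad − bc = 0.
Here (a, b, c, d) = (0.5756, -0.772, -0.1922i, -0.1891i): ad − bc = (0.5756)(-0.1891i) − (-0.772)(-0.1922i) = -0.2572i ≠ 0, so the state is entangled.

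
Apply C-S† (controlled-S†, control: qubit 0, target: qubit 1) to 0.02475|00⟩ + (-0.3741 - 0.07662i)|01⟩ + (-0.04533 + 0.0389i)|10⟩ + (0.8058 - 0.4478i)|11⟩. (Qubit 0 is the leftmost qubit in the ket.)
0.02475|00⟩ + (-0.3741 - 0.07662i)|01⟩ + (-0.04533 + 0.0389i)|10⟩ + (-0.4478 - 0.8058i)|11⟩

C-S† leaves the control-|0⟩ kets |00⟩, |01⟩ unchanged and applies S† to qubit 1 on the control-|1⟩ pair (|10⟩, |11⟩).
S† = [[1, 0], [0, -i]].
With a = amp(|10⟩) = (-0.04533 + 0.0389i) and b = amp(|11⟩) = (0.8058 - 0.4478i):
new amp(|10⟩) = (1)·a = (-0.04533 + 0.0389i)
new amp(|11⟩) = (-i)·b = (-0.4478 - 0.8058i)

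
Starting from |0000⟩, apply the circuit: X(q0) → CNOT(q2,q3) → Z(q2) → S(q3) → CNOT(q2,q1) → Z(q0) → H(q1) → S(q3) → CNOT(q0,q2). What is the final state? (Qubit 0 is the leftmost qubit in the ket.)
-1/√2|1010⟩ - 1/√2|1110⟩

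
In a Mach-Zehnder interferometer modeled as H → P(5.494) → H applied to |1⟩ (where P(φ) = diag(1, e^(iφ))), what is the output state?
(0.1478 + 0.3549i)|0⟩ + (0.8522 - 0.3549i)|1⟩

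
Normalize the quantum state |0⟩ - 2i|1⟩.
1/√5|0⟩ - 0.8944i|1⟩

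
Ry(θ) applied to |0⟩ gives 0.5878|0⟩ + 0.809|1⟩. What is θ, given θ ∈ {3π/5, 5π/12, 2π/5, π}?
3π/5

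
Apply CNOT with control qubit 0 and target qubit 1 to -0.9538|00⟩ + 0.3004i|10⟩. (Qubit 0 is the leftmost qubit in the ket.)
-0.9538|00⟩ + 0.3004i|11⟩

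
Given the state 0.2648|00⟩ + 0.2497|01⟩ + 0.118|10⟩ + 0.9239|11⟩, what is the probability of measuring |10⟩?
0.01392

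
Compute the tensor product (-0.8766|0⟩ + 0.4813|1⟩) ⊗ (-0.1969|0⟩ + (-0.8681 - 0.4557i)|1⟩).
0.1726|00⟩ + (0.761 + 0.3995i)|01⟩ - 0.09477|10⟩ + (-0.4178 - 0.2193i)|11⟩

amp(|b₁b₂…⟩) = product of the factor amplitudes for bits b₁, b₂, …; only kets whose every factor amplitude is nonzero survive.
|00⟩: (-0.8766)(-0.1969) = 0.1726
|01⟩: (-0.8766)(-0.8681 - 0.4557i) = (0.761 + 0.3995i)
|10⟩: (0.4813)(-0.1969) = -0.09477
|11⟩: (0.4813)(-0.8681 - 0.4557i) = (-0.4178 - 0.2193i)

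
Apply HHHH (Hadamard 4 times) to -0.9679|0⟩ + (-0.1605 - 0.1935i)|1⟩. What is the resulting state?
-0.9679|0⟩ + (-0.1605 - 0.1935i)|1⟩

H² = I, so an even number of Hadamards cancels: H^4 = I and the state is unchanged.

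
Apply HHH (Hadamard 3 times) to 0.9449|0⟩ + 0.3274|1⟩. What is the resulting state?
0.8997|0⟩ + 0.4366|1⟩

H² = I, so H^3 = H: a single Hadamard. With (a, b) = (0.9449, 0.3274), H gives ((a + b)/√2, (a − b)/√2) = (0.8997, 0.4366).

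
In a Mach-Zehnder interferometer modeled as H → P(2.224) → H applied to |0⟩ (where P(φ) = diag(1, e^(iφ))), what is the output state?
(0.1961 + 0.3971i)|0⟩ + (0.8039 - 0.3971i)|1⟩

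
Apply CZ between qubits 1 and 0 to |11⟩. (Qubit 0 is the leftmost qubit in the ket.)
-|11⟩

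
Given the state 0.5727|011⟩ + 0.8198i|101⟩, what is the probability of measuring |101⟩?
0.6721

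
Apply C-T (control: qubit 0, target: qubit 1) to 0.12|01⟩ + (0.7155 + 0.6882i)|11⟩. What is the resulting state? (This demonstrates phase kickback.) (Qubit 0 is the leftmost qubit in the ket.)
0.12|01⟩ + (0.0193 + 0.9926i)|11⟩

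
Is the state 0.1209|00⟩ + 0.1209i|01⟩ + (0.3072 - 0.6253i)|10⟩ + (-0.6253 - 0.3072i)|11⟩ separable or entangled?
Entangled

Writing the state as a|00⟩ + b|01⟩ + c|10⟩ + d|11⟩, it is a product state iff ad − bc = 0.
Here (a, b, c, d) = (0.1209, 0.1209i, (0.3072 - 0.6253i), (-0.6253 - 0.3072i)): ad − bc = (0.1209)(-0.6253 - 0.3072i) − (0.1209i)(0.3072 - 0.6253i) = (-0.1512 - 0.07428i) ≠ 0, so the state is entangled.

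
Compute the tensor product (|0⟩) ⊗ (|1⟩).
|01⟩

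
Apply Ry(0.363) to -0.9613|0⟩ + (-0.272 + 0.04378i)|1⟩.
(-0.8964 - 0.007903i)|0⟩ + (-0.4411 + 0.04306i)|1⟩

Ry(0.363) = [[cos(θ/2), −sin(θ/2)], [sin(θ/2), cos(θ/2)]]; θ = 0.363, cos(θ/2) ≈ 0.983574, sin(θ/2) ≈ 0.180505.
With a = amp(|0⟩) = -0.9613 and b = amp(|1⟩) = (-0.272 + 0.04378i):
new amp(|0⟩) = (0.983574)·a + (-0.180505)·b = (-0.8964 - 0.007903i)
new amp(|1⟩) = (0.180505)·a + (0.983574)·b = (-0.4411 + 0.04306i)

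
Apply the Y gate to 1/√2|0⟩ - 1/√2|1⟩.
(1/√2)i|0⟩ + (1/√2)i|1⟩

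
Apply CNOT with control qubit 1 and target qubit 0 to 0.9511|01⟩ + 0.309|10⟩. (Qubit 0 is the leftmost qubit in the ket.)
0.309|10⟩ + 0.9511|11⟩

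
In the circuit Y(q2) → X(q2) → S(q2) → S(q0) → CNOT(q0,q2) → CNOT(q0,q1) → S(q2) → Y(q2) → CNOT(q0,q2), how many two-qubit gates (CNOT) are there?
3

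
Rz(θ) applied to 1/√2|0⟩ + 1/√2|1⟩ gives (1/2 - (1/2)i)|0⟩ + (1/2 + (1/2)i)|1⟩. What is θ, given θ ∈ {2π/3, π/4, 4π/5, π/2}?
π/2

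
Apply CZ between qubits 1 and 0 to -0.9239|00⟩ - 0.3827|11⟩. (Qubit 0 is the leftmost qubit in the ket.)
-0.9239|00⟩ + 0.3827|11⟩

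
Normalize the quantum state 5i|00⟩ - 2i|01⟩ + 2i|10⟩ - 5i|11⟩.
0.6565i|00⟩ - 0.2626i|01⟩ + 0.2626i|10⟩ - 0.6565i|11⟩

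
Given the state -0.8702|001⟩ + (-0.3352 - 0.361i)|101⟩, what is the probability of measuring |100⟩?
0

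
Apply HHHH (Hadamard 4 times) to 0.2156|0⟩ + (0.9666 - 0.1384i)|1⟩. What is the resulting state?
0.2156|0⟩ + (0.9666 - 0.1384i)|1⟩

H² = I, so an even number of Hadamards cancels: H^4 = I and the state is unchanged.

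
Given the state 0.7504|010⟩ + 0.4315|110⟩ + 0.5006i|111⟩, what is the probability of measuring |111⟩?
0.2506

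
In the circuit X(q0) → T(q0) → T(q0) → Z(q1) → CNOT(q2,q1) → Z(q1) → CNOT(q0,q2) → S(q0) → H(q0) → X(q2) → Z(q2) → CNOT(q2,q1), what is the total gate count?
12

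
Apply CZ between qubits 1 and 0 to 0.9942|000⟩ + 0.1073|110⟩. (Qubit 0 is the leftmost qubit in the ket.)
0.9942|000⟩ - 0.1073|110⟩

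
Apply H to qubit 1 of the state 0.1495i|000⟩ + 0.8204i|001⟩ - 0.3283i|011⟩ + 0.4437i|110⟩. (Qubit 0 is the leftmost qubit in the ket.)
0.1057i|000⟩ + 0.348i|001⟩ + 0.1057i|010⟩ + 0.8123i|011⟩ + 0.3137i|100⟩ - 0.3137i|110⟩

H on qubit 1 mixes each pair of kets that differ only in qubit 1: amplitudes (a, b) of (|…0…⟩, |…1…⟩) become ((a + b)/√2, (a − b)/√2). Kets absent from the input have amplitude 0.
(|000⟩, |010⟩): (a, b) = (0.1495i, 0) → (0.1057i, 0.1057i)
(|001⟩, |011⟩): (a, b) = (0.8204i, -0.3283i) → (0.348i, 0.8123i)
(|100⟩, |110⟩): (a, b) = (0, 0.4437i) → (0.3137i, -0.3137i)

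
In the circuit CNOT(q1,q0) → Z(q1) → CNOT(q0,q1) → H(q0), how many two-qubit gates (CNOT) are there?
2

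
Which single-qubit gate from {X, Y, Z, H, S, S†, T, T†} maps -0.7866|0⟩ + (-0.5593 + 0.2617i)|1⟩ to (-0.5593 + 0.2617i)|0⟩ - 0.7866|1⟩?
X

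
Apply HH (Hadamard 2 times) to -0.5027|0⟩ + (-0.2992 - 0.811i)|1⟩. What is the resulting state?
-0.5027|0⟩ + (-0.2992 - 0.811i)|1⟩

H² = I, so an even number of Hadamards cancels: H^2 = I and the state is unchanged.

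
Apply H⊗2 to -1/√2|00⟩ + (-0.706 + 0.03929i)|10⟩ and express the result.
(-0.7066 + 0.01965i)|00⟩ + (-0.7066 + 0.01965i)|01⟩ + (-0.0005534 - 0.01965i)|10⟩ + (-0.0005534 - 0.01965i)|11⟩

H⊗2 gives amp(|y⟩) = (1/2) Σ_x (−1)^(x·y) amp(|x⟩), where x·y is the number of positions in which both x and y have a 1.
|00⟩: (-1/√2 + (-0.706 + 0.03929i))/2 = (-0.7066 + 0.01965i)
|01⟩: (-1/√2 + (-0.706 + 0.03929i))/2 = (-0.7066 + 0.01965i)
|10⟩: (-1/√2 - (-0.706 + 0.03929i))/2 = (-0.0005534 - 0.01965i)
|11⟩: (-1/√2 - (-0.706 + 0.03929i))/2 = (-0.0005534 - 0.01965i)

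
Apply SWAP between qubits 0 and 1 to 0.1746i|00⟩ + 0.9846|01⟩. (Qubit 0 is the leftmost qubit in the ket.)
0.1746i|00⟩ + 0.9846|10⟩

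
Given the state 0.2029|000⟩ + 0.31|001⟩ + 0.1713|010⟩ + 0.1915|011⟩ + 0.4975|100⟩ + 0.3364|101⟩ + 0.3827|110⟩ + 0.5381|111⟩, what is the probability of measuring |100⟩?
0.2475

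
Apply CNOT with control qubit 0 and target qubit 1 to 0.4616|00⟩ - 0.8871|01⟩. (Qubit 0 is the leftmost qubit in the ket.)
0.4616|00⟩ - 0.8871|01⟩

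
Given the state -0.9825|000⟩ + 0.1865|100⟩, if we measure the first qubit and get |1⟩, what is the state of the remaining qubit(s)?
|00⟩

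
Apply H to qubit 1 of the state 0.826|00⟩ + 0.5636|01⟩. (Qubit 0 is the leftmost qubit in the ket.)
0.9826|00⟩ + 0.1855|01⟩

H on qubit 1 mixes each pair of kets that differ only in qubit 1: amplitudes (a, b) of (|…0…⟩, |…1…⟩) become ((a + b)/√2, (a − b)/√2). Kets absent from the input have amplitude 0.
(|00⟩, |01⟩): (a, b) = (0.826, 0.5636) → (0.9826, 0.1855)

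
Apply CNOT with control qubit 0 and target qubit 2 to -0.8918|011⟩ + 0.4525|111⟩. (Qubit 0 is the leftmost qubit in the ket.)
-0.8918|011⟩ + 0.4525|110⟩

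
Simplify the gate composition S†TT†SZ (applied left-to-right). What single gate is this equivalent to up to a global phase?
Z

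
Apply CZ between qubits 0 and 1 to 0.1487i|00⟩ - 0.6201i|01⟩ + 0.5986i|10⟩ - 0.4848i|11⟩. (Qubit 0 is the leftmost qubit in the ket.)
0.1487i|00⟩ - 0.6201i|01⟩ + 0.5986i|10⟩ + 0.4848i|11⟩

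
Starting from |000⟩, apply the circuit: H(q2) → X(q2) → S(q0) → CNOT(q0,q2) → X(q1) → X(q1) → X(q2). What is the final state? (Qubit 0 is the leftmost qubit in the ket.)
1/√2|000⟩ + 1/√2|001⟩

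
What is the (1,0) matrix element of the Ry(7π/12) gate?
0.7934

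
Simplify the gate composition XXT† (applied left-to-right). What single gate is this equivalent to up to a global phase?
T†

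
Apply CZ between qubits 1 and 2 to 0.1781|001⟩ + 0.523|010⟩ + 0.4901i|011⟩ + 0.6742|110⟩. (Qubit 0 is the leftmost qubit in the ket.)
0.1781|001⟩ + 0.523|010⟩ - 0.4901i|011⟩ + 0.6742|110⟩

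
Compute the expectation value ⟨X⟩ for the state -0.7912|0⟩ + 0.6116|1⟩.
-0.9678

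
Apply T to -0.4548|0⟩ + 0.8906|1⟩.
-0.4548|0⟩ + (0.6297 + 0.6297i)|1⟩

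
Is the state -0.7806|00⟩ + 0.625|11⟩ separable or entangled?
Entangled

Writing the state as a|00⟩ + b|01⟩ + c|10⟩ + d|11⟩, it is a product state iff ad − bc = 0.
Here (a, b, c, d) = (-0.7806, 0, 0, 0.625): ad − bc = (-0.7806)(0.625) − (0)(0) = -0.4879 ≠ 0, so the state is entangled.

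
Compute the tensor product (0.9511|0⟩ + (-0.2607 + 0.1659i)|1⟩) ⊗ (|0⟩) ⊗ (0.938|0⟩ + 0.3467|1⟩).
0.8921|000⟩ + 0.3297|001⟩ + (-0.2445 + 0.1556i)|100⟩ + (-0.09038 + 0.05752i)|101⟩

amp(|b₁b₂…⟩) = product of the factor amplitudes for bits b₁, b₂, …; only kets whose every factor amplitude is nonzero survive.
|000⟩: (0.9511)(1)(0.938) = 0.8921
|001⟩: (0.9511)(1)(0.3467) = 0.3297
|100⟩: (-0.2607 + 0.1659i)(1)(0.938) = (-0.2445 + 0.1556i)
|101⟩: (-0.2607 + 0.1659i)(1)(0.3467) = (-0.09038 + 0.05752i)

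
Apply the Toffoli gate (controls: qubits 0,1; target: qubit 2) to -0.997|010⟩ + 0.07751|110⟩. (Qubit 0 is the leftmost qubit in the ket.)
-0.997|010⟩ + 0.07751|111⟩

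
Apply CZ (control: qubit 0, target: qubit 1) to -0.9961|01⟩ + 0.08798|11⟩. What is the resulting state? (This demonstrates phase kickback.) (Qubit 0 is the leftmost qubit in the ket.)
-0.9961|01⟩ - 0.08798|11⟩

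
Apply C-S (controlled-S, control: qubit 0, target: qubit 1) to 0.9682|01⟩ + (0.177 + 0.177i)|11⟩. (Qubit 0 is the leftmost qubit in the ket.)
0.9682|01⟩ + (-0.177 + 0.177i)|11⟩

C-S leaves the control-|0⟩ kets |00⟩, |01⟩ unchanged and applies S to qubit 1 on the control-|1⟩ pair (|10⟩, |11⟩).
S = [[1, 0], [0, i]].
With a = amp(|10⟩) = 0 and b = amp(|11⟩) = (0.177 + 0.177i):
new amp(|10⟩) = (1)·a = 0
new amp(|11⟩) = (i)·b = (-0.177 + 0.177i)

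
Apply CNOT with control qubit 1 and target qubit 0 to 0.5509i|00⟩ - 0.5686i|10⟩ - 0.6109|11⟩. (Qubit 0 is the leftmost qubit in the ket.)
0.5509i|00⟩ - 0.6109|01⟩ - 0.5686i|10⟩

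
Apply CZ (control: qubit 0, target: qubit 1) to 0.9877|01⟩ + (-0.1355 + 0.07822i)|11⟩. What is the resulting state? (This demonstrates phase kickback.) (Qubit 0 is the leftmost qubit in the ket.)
0.9877|01⟩ + (0.1355 - 0.07822i)|11⟩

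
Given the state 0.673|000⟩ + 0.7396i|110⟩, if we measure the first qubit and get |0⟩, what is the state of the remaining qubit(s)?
|00⟩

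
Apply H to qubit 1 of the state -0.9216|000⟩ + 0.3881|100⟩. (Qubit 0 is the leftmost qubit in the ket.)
-0.6517|000⟩ - 0.6517|010⟩ + 0.2744|100⟩ + 0.2744|110⟩

H on qubit 1 mixes each pair of kets that differ only in qubit 1: amplitudes (a, b) of (|…0…⟩, |…1…⟩) become ((a + b)/√2, (a − b)/√2). Kets absent from the input have amplitude 0.
(|000⟩, |010⟩): (a, b) = (-0.9216, 0) → (-0.6517, -0.6517)
(|100⟩, |110⟩): (a, b) = (0.3881, 0) → (0.2744, 0.2744)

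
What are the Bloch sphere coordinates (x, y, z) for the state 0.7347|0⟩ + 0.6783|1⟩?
(0.9967, 0, 0.07969)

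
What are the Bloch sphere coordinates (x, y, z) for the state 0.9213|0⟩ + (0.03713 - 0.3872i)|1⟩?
(0.06842, -0.7135, 0.6975)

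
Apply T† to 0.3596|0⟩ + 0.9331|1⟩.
0.3596|0⟩ + (0.6598 - 0.6598i)|1⟩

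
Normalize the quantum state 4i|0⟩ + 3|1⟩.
0.8i|0⟩ + 0.6|1⟩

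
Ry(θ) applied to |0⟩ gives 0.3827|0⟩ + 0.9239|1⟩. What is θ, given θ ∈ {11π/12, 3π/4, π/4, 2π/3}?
3π/4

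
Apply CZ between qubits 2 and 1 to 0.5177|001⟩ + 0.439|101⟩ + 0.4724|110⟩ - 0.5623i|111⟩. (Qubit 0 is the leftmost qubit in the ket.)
0.5177|001⟩ + 0.439|101⟩ + 0.4724|110⟩ + 0.5623i|111⟩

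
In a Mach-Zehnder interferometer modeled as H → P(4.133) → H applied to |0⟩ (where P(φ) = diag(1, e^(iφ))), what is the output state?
(0.2262 - 0.4184i)|0⟩ + (0.7738 + 0.4184i)|1⟩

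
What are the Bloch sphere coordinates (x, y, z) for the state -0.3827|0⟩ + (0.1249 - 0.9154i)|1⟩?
(-0.0956, 0.7006, -0.7071)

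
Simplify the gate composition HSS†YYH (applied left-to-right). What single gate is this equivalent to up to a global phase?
I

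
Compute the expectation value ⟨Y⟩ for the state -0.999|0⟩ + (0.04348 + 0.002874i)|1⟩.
-0.005742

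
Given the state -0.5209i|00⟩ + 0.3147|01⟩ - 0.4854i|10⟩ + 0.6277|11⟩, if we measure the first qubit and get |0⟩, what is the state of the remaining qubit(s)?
-0.8559i|0⟩ + 0.5171|1⟩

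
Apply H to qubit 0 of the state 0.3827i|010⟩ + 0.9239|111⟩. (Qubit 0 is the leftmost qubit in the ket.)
0.2706i|010⟩ + 0.6533|011⟩ + 0.2706i|110⟩ - 0.6533|111⟩

H on qubit 0 mixes each pair of kets that differ only in qubit 0: amplitudes (a, b) of (|…0…⟩, |…1…⟩) become ((a + b)/√2, (a − b)/√2). Kets absent from the input have amplitude 0.
(|010⟩, |110⟩): (a, b) = (0.3827i, 0) → (0.2706i, 0.2706i)
(|011⟩, |111⟩): (a, b) = (0, 0.9239) → (0.6533, -0.6533)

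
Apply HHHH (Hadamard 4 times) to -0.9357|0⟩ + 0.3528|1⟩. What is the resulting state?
-0.9357|0⟩ + 0.3528|1⟩

H² = I, so an even number of Hadamards cancels: H^4 = I and the state is unchanged.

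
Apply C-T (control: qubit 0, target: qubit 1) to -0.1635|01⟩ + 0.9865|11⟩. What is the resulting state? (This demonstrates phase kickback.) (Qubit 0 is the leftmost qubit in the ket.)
-0.1635|01⟩ + (0.6976 + 0.6976i)|11⟩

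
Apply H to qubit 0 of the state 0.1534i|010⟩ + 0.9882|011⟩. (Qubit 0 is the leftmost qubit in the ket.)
0.1085i|010⟩ + 0.6988|011⟩ + 0.1085i|110⟩ + 0.6988|111⟩

H on qubit 0 mixes each pair of kets that differ only in qubit 0: amplitudes (a, b) of (|…0…⟩, |…1…⟩) become ((a + b)/√2, (a − b)/√2). Kets absent from the input have amplitude 0.
(|010⟩, |110⟩): (a, b) = (0.1534i, 0) → (0.1085i, 0.1085i)
(|011⟩, |111⟩): (a, b) = (0.9882, 0) → (0.6988, 0.6988)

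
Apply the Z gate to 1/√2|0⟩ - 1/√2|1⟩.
1/√2|0⟩ + 1/√2|1⟩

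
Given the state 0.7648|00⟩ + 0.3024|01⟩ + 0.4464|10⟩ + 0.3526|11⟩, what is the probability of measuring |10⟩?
0.1993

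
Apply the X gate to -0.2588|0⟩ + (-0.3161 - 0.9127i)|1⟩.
(-0.3161 - 0.9127i)|0⟩ - 0.2588|1⟩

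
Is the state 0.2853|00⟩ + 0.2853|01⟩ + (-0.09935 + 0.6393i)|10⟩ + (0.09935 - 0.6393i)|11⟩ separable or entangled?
Entangled

Writing the state as a|00⟩ + b|01⟩ + c|10⟩ + d|11⟩, it is a product state iff ad − bc = 0.
Here (a, b, c, d) = (0.2853, 0.2853, (-0.09935 + 0.6393i), (0.09935 - 0.6393i)): ad − bc = (0.2853)(0.09935 - 0.6393i) − (0.2853)(-0.09935 + 0.6393i) = (0.05669 - 0.3648i) ≠ 0, so the state is entangled.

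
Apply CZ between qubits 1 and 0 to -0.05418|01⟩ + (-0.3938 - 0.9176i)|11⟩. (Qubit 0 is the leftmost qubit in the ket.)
-0.05418|01⟩ + (0.3938 + 0.9176i)|11⟩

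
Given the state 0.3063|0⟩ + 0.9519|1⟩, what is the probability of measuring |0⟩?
0.09382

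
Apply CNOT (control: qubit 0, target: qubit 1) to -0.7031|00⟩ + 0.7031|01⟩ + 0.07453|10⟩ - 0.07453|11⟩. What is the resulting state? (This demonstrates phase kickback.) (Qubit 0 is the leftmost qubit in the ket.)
-0.7031|00⟩ + 0.7031|01⟩ - 0.07453|10⟩ + 0.07453|11⟩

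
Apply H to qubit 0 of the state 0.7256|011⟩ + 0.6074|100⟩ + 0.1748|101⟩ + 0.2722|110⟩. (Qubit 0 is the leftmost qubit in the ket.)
0.4295|000⟩ + 0.1236|001⟩ + 0.1925|010⟩ + 0.5131|011⟩ - 0.4295|100⟩ - 0.1236|101⟩ - 0.1925|110⟩ + 0.5131|111⟩

H on qubit 0 mixes each pair of kets that differ only in qubit 0: amplitudes (a, b) of (|…0…⟩, |…1…⟩) become ((a + b)/√2, (a − b)/√2). Kets absent from the input have amplitude 0.
(|000⟩, |100⟩): (a, b) = (0, 0.6074) → (0.4295, -0.4295)
(|001⟩, |101⟩): (a, b) = (0, 0.1748) → (0.1236, -0.1236)
(|010⟩, |110⟩): (a, b) = (0, 0.2722) → (0.1925, -0.1925)
(|011⟩, |111⟩): (a, b) = (0.7256, 0) → (0.5131, 0.5131)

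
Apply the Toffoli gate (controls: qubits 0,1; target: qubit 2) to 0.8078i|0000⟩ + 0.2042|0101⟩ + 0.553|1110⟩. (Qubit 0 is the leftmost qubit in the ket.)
0.8078i|0000⟩ + 0.2042|0101⟩ + 0.553|1100⟩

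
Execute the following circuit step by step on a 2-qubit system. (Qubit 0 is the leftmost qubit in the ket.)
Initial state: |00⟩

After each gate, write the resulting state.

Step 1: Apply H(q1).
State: 1/√2|00⟩ + 1/√2|01⟩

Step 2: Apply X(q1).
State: 1/√2|00⟩ + 1/√2|01⟩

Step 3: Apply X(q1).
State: 1/√2|00⟩ + 1/√2|01⟩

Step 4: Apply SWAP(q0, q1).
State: 1/√2|00⟩ + 1/√2|10⟩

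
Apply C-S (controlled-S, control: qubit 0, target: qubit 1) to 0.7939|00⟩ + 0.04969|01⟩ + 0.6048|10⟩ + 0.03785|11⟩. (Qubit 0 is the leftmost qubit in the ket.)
0.7939|00⟩ + 0.04969|01⟩ + 0.6048|10⟩ + 0.03785i|11⟩

C-S leaves the control-|0⟩ kets |00⟩, |01⟩ unchanged and applies S to qubit 1 on the control-|1⟩ pair (|10⟩, |11⟩).
S = [[1, 0], [0, i]].
With a = amp(|10⟩) = 0.6048 and b = amp(|11⟩) = 0.03785:
new amp(|10⟩) = (1)·a = 0.6048
new amp(|11⟩) = (i)·b = 0.03785i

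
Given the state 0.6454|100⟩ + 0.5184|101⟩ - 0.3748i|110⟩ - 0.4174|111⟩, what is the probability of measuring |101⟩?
0.2687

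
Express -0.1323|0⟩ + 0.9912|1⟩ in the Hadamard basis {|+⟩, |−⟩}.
0.6073|+⟩ - 0.7944|−⟩

With |ψ⟩ = α|0⟩ + β|1⟩, the Hadamard-basis coefficients are ⟨+|ψ⟩ = (α + β)/√2 and ⟨−|ψ⟩ = (α − β)/√2.
Here α = -0.1323, β = 0.9912: (α + β)/√2 = 0.6073, (α − β)/√2 = -0.7944.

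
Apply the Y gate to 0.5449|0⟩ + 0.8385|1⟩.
-0.8385i|0⟩ + 0.5449i|1⟩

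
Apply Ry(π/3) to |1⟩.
-1/2|0⟩ + 0.866|1⟩

Ry(π/3) = [[cos(θ/2), −sin(θ/2)], [sin(θ/2), cos(θ/2)]]; θ = π/3, cos(θ/2) ≈ 0.866025, sin(θ/2) ≈ 0.5.
With a = amp(|0⟩) = 0 and b = amp(|1⟩) = 1:
new amp(|0⟩) = (0.866025)·a + (-0.5)·b = -1/2
new amp(|1⟩) = (0.5)·a + (0.866025)·b = 0.866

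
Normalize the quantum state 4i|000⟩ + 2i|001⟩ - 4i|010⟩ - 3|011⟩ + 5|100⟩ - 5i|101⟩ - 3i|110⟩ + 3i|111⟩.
0.3763i|000⟩ + 0.1881i|001⟩ - 0.3763i|010⟩ - 0.2822|011⟩ + 0.4704|100⟩ - 0.4704i|101⟩ - 0.2822i|110⟩ + 0.2822i|111⟩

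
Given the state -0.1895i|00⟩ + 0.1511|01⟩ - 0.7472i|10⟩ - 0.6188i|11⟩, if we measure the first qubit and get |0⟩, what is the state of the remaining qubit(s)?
-0.7819i|0⟩ + 0.6234|1⟩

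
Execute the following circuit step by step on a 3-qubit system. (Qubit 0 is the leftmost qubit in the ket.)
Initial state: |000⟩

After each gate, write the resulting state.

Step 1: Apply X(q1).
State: |010⟩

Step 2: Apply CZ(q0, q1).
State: |010⟩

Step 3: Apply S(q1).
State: i|010⟩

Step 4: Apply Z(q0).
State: i|010⟩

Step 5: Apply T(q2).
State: i|010⟩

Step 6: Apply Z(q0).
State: i|010⟩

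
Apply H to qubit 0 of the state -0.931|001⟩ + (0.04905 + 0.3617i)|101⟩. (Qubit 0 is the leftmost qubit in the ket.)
(-0.6236 + 0.2558i)|001⟩ + (-0.693 - 0.2558i)|101⟩

H on qubit 0 mixes each pair of kets that differ only in qubit 0: amplitudes (a, b) of (|…0…⟩, |…1…⟩) become ((a + b)/√2, (a − b)/√2). Kets absent from the input have amplitude 0.
(|001⟩, |101⟩): (a, b) = (-0.931, (0.04905 + 0.3617i)) → ((-0.6236 + 0.2558i), (-0.693 - 0.2558i))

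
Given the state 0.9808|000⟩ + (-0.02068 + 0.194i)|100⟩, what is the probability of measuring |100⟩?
0.03806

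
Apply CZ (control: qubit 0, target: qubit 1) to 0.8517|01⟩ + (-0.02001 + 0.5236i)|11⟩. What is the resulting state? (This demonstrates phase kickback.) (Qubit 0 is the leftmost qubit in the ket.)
0.8517|01⟩ + (0.02001 - 0.5236i)|11⟩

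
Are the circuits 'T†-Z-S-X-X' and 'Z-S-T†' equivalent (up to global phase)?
Yes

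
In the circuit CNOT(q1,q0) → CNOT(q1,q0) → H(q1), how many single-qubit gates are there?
1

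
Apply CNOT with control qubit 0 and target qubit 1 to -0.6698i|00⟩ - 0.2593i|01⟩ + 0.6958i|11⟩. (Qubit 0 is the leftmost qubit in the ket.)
-0.6698i|00⟩ - 0.2593i|01⟩ + 0.6958i|10⟩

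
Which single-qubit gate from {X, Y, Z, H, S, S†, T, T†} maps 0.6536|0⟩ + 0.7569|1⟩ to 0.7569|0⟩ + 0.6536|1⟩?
X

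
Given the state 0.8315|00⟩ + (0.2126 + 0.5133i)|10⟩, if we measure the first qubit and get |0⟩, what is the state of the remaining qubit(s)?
|0⟩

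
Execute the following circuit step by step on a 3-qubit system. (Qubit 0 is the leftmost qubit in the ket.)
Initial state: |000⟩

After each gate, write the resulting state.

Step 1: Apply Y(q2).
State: i|001⟩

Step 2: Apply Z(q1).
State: i|001⟩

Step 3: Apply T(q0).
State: i|001⟩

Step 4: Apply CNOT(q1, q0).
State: i|001⟩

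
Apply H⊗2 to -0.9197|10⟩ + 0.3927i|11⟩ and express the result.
(-0.4599 + 0.1964i)|00⟩ + (-0.4599 - 0.1964i)|01⟩ + (0.4599 - 0.1964i)|10⟩ + (0.4599 + 0.1964i)|11⟩

H⊗2 gives amp(|y⟩) = (1/2) Σ_x (−1)^(x·y) amp(|x⟩), where x·y is the number of positions in which both x and y have a 1.
|00⟩: (-0.9197 + 0.3927i)/2 = (-0.4599 + 0.1964i)
|01⟩: (-0.9197 - 0.3927i)/2 = (-0.4599 - 0.1964i)
|10⟩: (0.9197 - 0.3927i)/2 = (0.4599 - 0.1964i)
|11⟩: (0.9197 + 0.3927i)/2 = (0.4599 + 0.1964i)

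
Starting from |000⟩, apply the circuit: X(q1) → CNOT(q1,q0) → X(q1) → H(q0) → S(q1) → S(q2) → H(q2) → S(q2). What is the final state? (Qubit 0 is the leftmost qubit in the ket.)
1/2|000⟩ + (1/2)i|001⟩ - 1/2|100⟩ - (1/2)i|101⟩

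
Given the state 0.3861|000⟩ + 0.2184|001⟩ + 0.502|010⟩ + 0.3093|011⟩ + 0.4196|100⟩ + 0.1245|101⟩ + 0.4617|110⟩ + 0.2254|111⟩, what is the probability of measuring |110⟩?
0.2132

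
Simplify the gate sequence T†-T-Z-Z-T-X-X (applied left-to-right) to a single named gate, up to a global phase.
T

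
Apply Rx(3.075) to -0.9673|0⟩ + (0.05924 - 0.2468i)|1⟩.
(-0.2789 - 0.05921i)|0⟩ + (0.001972 + 0.9585i)|1⟩

Rx(3.075) = [[cos(θ/2), −i·sin(θ/2)], [−i·sin(θ/2), cos(θ/2)]]; θ = 3.075, cos(θ/2) ≈ 0.0332902, sin(θ/2) ≈ 0.999446.
With a = amp(|0⟩) = -0.9673 and b = amp(|1⟩) = (0.05924 - 0.2468i):
new amp(|0⟩) = (0.0332902)·a + (-0.999446i)·b = (-0.2789 - 0.05921i)
new amp(|1⟩) = (-0.999446i)·a + (0.0332902)·b = (0.001972 + 0.9585i)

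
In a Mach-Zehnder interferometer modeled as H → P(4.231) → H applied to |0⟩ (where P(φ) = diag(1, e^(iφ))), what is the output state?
(0.2685 - 0.4432i)|0⟩ + (0.7315 + 0.4432i)|1⟩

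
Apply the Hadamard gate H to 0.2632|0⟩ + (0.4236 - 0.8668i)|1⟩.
(0.4856 - 0.6129i)|0⟩ + (-0.1134 + 0.6129i)|1⟩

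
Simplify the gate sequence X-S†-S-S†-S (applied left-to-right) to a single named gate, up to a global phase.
X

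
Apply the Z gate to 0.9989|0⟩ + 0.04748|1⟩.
0.9989|0⟩ - 0.04748|1⟩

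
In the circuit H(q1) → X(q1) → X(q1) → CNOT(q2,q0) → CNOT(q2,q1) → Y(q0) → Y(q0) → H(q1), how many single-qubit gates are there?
6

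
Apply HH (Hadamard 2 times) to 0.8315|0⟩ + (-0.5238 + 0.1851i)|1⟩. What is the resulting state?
0.8315|0⟩ + (-0.5238 + 0.1851i)|1⟩

H² = I, so an even number of Hadamards cancels: H^2 = I and the state is unchanged.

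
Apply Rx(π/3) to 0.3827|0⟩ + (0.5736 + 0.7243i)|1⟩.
(0.6936 - 0.2868i)|0⟩ + (0.4968 + 0.4359i)|1⟩

Rx(π/3) = [[cos(θ/2), −i·sin(θ/2)], [−i·sin(θ/2), cos(θ/2)]]; θ = π/3, cos(θ/2) ≈ 0.866025, sin(θ/2) ≈ 0.5.
With a = amp(|0⟩) = 0.3827 and b = amp(|1⟩) = (0.5736 + 0.7243i):
new amp(|0⟩) = (0.866025)·a + (-0.5i)·b = (0.6936 - 0.2868i)
new amp(|1⟩) = (-0.5i)·a + (0.866025)·b = (0.4968 + 0.4359i)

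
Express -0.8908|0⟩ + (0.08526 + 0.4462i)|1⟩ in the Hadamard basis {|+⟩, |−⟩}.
(-0.5696 + 0.3155i)|+⟩ + (-0.6902 - 0.3155i)|−⟩

With |ψ⟩ = α|0⟩ + β|1⟩, the Hadamard-basis coefficients are ⟨+|ψ⟩ = (α + β)/√2 and ⟨−|ψ⟩ = (α − β)/√2.
Here α = -0.8908, β = (0.08526 + 0.4462i): (α + β)/√2 = (-0.5696 + 0.3155i), (α − β)/√2 = (-0.6902 - 0.3155i).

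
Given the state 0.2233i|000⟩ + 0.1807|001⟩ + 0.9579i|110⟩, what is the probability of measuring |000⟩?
0.04986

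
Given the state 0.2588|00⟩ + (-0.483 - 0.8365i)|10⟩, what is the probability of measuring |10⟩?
0.933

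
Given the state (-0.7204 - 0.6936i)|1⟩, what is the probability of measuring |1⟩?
1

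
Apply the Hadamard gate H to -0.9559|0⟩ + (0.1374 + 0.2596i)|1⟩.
(-0.5788 + 0.1836i)|0⟩ + (-0.7731 - 0.1836i)|1⟩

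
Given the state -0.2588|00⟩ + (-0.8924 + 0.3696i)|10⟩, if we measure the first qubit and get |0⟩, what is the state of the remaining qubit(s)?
-|0⟩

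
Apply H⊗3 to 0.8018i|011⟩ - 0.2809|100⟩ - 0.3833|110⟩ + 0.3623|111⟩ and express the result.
(-0.1067 + 0.2835i)|000⟩ + (-0.3629 - 0.2835i)|001⟩ + (-0.09189 - 0.2835i)|010⟩ + (0.1643 + 0.2835i)|011⟩ + (0.1067 + 0.2835i)|100⟩ + (0.3629 - 0.2835i)|101⟩ + (0.09189 - 0.2835i)|110⟩ + (-0.1643 + 0.2835i)|111⟩

H⊗3 gives amp(|y⟩) = (1/2√2) Σ_x (−1)^(x·y) amp(|x⟩), where x·y is the number of positions in which both x and y have a 1.
|000⟩: (0.8018i - 0.2809 - 0.3833 + 0.3623)/(2√2) = (-0.1067 + 0.2835i)
|001⟩: (-0.8018i - 0.2809 - 0.3833 - 0.3623)/(2√2) = (-0.3629 - 0.2835i)
|010⟩: (-0.8018i - 0.2809 + 0.3833 - 0.3623)/(2√2) = (-0.09189 - 0.2835i)
|011⟩: (0.8018i - 0.2809 + 0.3833 + 0.3623)/(2√2) = (0.1643 + 0.2835i)
|100⟩: (0.8018i + 0.2809 + 0.3833 - 0.3623)/(2√2) = (0.1067 + 0.2835i)
|101⟩: (-0.8018i + 0.2809 + 0.3833 + 0.3623)/(2√2) = (0.3629 - 0.2835i)
|110⟩: (-0.8018i + 0.2809 - 0.3833 + 0.3623)/(2√2) = (0.09189 - 0.2835i)
|111⟩: (0.8018i + 0.2809 - 0.3833 - 0.3623)/(2√2) = (-0.1643 + 0.2835i)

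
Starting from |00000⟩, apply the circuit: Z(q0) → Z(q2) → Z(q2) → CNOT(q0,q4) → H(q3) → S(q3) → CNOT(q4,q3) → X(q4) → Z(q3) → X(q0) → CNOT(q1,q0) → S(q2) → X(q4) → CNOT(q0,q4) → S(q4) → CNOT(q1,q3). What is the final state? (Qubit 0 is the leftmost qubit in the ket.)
(1/√2)i|10001⟩ + 1/√2|10011⟩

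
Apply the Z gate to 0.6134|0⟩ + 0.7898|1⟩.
0.6134|0⟩ - 0.7898|1⟩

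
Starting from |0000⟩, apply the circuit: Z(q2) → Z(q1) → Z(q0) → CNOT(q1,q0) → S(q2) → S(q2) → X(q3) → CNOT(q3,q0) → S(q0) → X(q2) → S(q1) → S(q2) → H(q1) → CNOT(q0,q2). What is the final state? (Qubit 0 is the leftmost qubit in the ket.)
-1/√2|1001⟩ - 1/√2|1101⟩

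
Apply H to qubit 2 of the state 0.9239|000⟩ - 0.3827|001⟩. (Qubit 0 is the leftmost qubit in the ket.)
0.3827|000⟩ + 0.9239|001⟩

H on qubit 2 mixes each pair of kets that differ only in qubit 2: amplitudes (a, b) of (|…0…⟩, |…1…⟩) become ((a + b)/√2, (a − b)/√2). Kets absent from the input have amplitude 0.
(|000⟩, |001⟩): (a, b) = (0.9239, -0.3827) → (0.3827, 0.9239)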